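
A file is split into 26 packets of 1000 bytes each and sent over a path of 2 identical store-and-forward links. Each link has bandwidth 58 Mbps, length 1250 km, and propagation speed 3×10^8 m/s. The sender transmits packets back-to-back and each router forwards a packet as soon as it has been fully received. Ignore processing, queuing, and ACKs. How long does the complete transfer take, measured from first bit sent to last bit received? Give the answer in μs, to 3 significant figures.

12100 μs

Per-hop transmission t_tx = L/R = 8000/58000000 = 137.931 μs.
Per-hop propagation t_prop = 1250000/300000000 = 4166.67 μs.
Pipeline fill: first packet needs 2·t_tx to clear all hops; remaining 25 packets each add one t_tx.
Total = (2+26-1)·t_tx + 2·t_prop = 27·137.931 + 2·4166.67 = 12100 μs.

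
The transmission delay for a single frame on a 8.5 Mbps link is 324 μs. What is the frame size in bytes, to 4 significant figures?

344.3 bytes

L = R × t_tx = 8500000 b/s × 0.000324 s = 2754 bits.
In bytes: 2754 / 8 = 344.3 bytes.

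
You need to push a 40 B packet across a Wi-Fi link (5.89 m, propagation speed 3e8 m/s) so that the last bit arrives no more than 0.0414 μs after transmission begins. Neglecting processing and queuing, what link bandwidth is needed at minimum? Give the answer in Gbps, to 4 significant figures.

14.70 Gbps

L = 320 bits.
Propagation delay = 5.89 / 300000000 = 0.0196333 μs.
Transmission budget = 0.0414 − 0.0196333 = 0.0217667 μs.
R ≥ L / t_tx = 320 bits / 2.17667e-08 s = 14.70 Gbps.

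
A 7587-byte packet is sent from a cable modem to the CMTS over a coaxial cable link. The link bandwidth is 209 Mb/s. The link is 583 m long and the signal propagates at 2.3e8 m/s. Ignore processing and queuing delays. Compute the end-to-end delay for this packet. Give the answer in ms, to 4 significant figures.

0.2929 ms

L = 7587 × 8 = 60696 bits.
Transmission delay = L/R = 60696 / 209000000 = 0.290411 ms.
Propagation delay = d/s = 583 m / 2.3e+08 m/s = 0.00253478 ms.
Total = 0.2929 ms.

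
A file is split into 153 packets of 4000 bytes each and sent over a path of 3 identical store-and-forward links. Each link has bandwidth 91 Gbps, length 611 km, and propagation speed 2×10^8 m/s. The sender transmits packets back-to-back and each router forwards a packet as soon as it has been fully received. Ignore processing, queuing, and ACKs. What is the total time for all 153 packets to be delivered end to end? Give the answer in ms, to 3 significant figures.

9.22 ms

Per-hop transmission t_tx = L/R = 32000/91000000000 = 0.000351648 ms.
Per-hop propagation t_prop = 611000/200000000 = 3.055 ms.
Pipeline fill: first packet needs 3·t_tx to clear all hops; remaining 152 packets each add one t_tx.
Total = (3+153-1)·t_tx + 3·t_prop = 155·0.000351648 + 3·3.055 = 9.22 ms.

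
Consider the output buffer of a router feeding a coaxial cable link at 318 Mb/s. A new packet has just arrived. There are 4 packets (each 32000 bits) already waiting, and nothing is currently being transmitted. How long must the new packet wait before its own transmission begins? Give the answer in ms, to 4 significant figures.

0.4025 ms

Each queued packet: L/R = 32000/318000000 = 0.100629 ms.
4 queued → 0.402516 ms.
Queuing delay = 0.4025 ms.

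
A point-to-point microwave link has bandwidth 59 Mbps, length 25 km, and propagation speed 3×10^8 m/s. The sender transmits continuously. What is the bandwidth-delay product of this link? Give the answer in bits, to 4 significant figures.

4917 bits

Propagation delay = 25000 / 300000000 = 8.33333e-05 s.
BDP = R × t_prop = 59000000 × 8.33333e-05 = 4916.67 bits.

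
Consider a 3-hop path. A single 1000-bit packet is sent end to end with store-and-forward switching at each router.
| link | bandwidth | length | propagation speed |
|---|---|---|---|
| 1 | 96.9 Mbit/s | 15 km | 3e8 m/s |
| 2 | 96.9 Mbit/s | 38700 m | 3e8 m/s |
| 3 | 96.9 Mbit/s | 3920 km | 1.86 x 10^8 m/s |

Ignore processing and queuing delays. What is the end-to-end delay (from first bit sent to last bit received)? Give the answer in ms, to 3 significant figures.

21.3 ms

Transmission delay per hop = L/R = 1000/96900000 = 0.0103199 ms; 3 hops → 0.0309598 ms.
Propagation delays (d/s per hop): 0.05, 0.129, 21.0753 ms; sum = 21.2543 ms.
End-to-end = 21.3 ms.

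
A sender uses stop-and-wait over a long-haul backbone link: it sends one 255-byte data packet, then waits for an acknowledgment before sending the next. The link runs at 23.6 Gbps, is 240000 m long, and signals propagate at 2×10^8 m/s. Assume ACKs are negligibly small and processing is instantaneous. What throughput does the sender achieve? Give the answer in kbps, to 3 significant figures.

850 kbps

t_tx = L/R = 2040/23600000000 = 8.64407e-08 s.
t_prop = 240000/200000000 = 0.0012 s; RTT = 0.0024 s.
Cycle = t_tx + RTT = 0.00240009 s.
Throughput = L / cycle = 2040 / 0.00240009 = 850 kbps.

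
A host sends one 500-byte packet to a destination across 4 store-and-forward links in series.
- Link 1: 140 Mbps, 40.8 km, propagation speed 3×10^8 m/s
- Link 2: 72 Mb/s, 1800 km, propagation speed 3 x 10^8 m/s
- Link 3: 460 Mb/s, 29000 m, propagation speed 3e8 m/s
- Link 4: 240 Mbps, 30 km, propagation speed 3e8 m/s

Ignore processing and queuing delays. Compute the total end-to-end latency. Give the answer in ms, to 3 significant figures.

L = 500 × 8 = 4000 bits.
Transmission delays (L/R per hop): 0.0285714, 0.0555556, 0.00869565, 0.0166667 ms; sum = 0.109489 ms.
Propagation delays (d/s per hop): 0.136, 6, 0.0966667, 0.1 ms; sum = 6.33267 ms.
End-to-end = 6.44 ms.

6.44 ms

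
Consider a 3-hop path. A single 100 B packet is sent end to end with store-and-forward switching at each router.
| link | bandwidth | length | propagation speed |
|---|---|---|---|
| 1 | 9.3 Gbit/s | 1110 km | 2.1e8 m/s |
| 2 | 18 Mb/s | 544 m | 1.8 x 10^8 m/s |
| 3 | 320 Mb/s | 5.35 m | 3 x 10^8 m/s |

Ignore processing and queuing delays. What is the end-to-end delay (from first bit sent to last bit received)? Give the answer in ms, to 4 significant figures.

5.336 ms

L = 100 × 8 = 800 bits.
Transmission delays (L/R per hop): 8.60215e-05, 0.0444444, 0.0025 ms; sum = 0.0470305 ms.
Propagation delays (d/s per hop): 5.28571, 0.00302222, 1.78333e-05 ms; sum = 5.28875 ms.
End-to-end = 5.336 ms.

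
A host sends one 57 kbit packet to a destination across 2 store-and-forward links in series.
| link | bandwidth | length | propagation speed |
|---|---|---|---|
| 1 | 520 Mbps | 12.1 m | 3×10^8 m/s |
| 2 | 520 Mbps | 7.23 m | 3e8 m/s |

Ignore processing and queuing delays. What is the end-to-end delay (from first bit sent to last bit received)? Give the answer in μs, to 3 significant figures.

219 μs

L = 57000 bits.
Transmission delay per hop = L/R = 57000/520000000 = 109.615 μs; 2 hops → 219.231 μs.
Propagation delays (d/s per hop): 0.0403333, 0.0241 μs; sum = 0.0644333 μs.
End-to-end = 219 μs.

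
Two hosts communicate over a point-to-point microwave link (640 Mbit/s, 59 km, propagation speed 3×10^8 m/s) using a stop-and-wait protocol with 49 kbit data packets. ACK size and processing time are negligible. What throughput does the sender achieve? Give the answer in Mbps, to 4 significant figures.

t_tx = L/R = 49000/640000000 = 7.65625e-05 s.
t_prop = 59000/300000000 = 0.000196667 s; RTT = 0.000393333 s.
Cycle = t_tx + RTT = 0.000469896 s.
Throughput = L / cycle = 49000 / 0.000469896 = 104.3 Mbps.

104.3 Mbps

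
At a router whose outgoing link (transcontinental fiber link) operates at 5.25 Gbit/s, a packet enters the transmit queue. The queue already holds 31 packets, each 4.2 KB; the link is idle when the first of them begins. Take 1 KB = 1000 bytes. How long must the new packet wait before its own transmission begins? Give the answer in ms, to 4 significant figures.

0.1984 ms

Each queued packet: L/R = 33600/5250000000 = 0.0064 ms.
31 queued → 0.1984 ms.
Queuing delay = 0.1984 ms.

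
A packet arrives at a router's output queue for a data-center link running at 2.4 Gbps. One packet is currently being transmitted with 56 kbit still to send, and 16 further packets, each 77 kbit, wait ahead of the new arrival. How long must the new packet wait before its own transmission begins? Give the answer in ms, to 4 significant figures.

Each queued packet: L/R = 77000/2400000000 = 0.0320833 ms.
16 queued → 0.513333 ms.
Plus remaining 56000 bits of current packet: 0.0233333 ms.
Queuing delay = 0.5367 ms.

0.5367 ms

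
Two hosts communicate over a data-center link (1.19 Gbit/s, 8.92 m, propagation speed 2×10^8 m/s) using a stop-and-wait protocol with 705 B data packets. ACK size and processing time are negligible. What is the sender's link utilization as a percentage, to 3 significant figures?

t_tx = L/R = 5640/1190000000 = 4.7395e-06 s.
t_prop = 8.92/200000000 = 4.46e-08 s; RTT = 8.92e-08 s.
Cycle = t_tx + RTT = 4.8287e-06 s.
Utilization = t_tx / cycle = 4.7395e-06/4.8287e-06 = 98.2 %.

98.2 %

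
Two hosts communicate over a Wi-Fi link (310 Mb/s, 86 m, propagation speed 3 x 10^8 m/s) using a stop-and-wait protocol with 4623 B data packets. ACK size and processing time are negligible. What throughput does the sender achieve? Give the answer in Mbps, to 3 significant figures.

309 Mbps

t_tx = L/R = 36984/310000000 = 0.000119303 s.
t_prop = 86/300000000 = 2.86667e-07 s; RTT = 5.73333e-07 s.
Cycle = t_tx + RTT = 0.000119877 s.
Throughput = L / cycle = 36984 / 0.000119877 = 309 Mbps.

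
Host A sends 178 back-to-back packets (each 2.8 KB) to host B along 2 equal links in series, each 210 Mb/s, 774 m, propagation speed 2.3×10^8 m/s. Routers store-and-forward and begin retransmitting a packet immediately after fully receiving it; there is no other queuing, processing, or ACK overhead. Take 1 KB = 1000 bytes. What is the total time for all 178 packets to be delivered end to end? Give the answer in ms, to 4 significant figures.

Per-hop transmission t_tx = L/R = 22400/210000000 = 0.106667 ms.
Per-hop propagation t_prop = 774/2.3e+08 = 0.00336522 ms.
Pipeline fill: first packet needs 2·t_tx to clear all hops; remaining 177 packets each add one t_tx.
Total = (2+178-1)·t_tx + 2·t_prop = 179·0.106667 + 2·0.00336522 = 19.10 ms.

19.10 ms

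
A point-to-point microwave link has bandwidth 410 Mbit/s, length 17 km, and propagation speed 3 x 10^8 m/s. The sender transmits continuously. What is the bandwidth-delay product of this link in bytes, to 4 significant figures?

2904 bytes

Propagation delay = 17000 / 300000000 = 5.66667e-05 s.
BDP = R × t_prop = 410000000 × 5.66667e-05 = 23233.3 bits.
In bytes: 23233.3/8 = 2904 bytes.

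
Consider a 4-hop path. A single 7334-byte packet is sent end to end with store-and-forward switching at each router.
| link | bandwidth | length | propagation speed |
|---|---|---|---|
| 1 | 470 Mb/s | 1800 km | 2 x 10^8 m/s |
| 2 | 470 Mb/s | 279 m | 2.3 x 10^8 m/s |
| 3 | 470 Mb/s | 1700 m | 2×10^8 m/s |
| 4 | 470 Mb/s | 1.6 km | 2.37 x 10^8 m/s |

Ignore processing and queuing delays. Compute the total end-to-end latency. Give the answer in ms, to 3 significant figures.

L = 7334 × 8 = 58672 bits.
Transmission delay per hop = L/R = 58672/470000000 = 0.124834 ms; 4 hops → 0.499336 ms.
Propagation delays (d/s per hop): 9, 0.00121304, 0.0085, 0.00675105 ms; sum = 9.01646 ms.
End-to-end = 9.52 ms.

9.52 ms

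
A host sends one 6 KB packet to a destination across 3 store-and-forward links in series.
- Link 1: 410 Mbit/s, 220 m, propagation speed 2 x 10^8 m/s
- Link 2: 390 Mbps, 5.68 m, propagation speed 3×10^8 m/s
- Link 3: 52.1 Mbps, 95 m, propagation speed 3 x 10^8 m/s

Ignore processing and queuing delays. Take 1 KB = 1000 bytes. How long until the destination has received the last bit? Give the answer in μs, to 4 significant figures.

L = 48000 bits.
Transmission delays (L/R per hop): 117.073, 123.077, 921.305 μs; sum = 1161.46 μs.
Propagation delays (d/s per hop): 1.1, 0.0189333, 0.316667 μs; sum = 1.4356 μs.
End-to-end = 1163 μs.

1163 μs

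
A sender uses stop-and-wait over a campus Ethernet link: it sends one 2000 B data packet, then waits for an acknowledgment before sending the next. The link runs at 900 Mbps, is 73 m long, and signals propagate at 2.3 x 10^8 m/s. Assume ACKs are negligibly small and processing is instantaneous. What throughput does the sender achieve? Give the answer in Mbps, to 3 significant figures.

t_tx = L/R = 16000/900000000 = 1.77778e-05 s.
t_prop = 73/2.3e+08 = 3.17391e-07 s; RTT = 6.34783e-07 s.
Cycle = t_tx + RTT = 1.84126e-05 s.
Throughput = L / cycle = 16000 / 1.84126e-05 = 869 Mbps.

869 Mbps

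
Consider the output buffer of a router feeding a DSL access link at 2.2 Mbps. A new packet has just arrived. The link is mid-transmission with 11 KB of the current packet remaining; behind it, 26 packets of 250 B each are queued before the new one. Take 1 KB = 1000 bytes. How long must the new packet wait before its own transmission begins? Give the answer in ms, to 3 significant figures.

Each queued packet: L/R = 2000/2200000 = 0.909091 ms.
26 queued → 23.6364 ms.
Plus remaining 88000 bits of current packet: 40 ms.
Queuing delay = 63.6 ms.

63.6 ms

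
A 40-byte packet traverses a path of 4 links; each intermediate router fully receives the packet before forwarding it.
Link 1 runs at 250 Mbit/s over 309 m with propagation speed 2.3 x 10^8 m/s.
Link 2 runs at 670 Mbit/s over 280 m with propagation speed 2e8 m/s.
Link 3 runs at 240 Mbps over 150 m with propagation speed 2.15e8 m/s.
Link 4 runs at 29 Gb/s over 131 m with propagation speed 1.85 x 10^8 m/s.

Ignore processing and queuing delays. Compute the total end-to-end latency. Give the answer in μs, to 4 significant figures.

L = 40 × 8 = 320 bits.
Transmission delays (L/R per hop): 1.28, 0.477612, 1.33333, 0.0110345 μs; sum = 3.10198 μs.
Propagation delays (d/s per hop): 1.34348, 1.4, 0.697674, 0.708108 μs; sum = 4.14926 μs.
End-to-end = 7.251 μs.

7.251 μs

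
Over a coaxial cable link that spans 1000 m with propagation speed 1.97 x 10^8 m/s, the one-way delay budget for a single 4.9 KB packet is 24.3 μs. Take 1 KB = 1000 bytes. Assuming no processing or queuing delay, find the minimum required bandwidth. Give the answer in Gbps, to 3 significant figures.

L = 39200 bits.
Propagation delay = 1000 / 197000000 = 5.07614 μs.
Transmission budget = 24.3 − 5.07614 = 19.2239 μs.
R ≥ L / t_tx = 39200 bits / 1.92239e-05 s = 2.04 Gbps.

2.04 Gbps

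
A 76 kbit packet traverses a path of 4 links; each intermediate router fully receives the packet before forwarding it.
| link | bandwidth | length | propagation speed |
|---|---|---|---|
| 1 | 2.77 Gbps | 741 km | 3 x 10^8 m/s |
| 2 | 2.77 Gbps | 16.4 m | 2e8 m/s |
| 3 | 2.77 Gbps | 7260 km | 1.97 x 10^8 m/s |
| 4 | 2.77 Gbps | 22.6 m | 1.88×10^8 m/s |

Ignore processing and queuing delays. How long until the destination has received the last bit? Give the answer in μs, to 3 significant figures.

39400 μs

L = 76000 bits.
Transmission delay per hop = L/R = 76000/2770000000 = 27.4368 μs; 4 hops → 109.747 μs.
Propagation delays (d/s per hop): 2470, 0.082, 36852.8, 0.120213 μs; sum = 39323 μs.
End-to-end = 39400 μs.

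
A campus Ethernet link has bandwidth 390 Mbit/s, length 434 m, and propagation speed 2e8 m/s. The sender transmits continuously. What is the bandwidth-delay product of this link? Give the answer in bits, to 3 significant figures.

846 bits

Propagation delay = 434 / 200000000 = 2.17e-06 s.
BDP = R × t_prop = 390000000 × 2.17e-06 = 846.3 bits.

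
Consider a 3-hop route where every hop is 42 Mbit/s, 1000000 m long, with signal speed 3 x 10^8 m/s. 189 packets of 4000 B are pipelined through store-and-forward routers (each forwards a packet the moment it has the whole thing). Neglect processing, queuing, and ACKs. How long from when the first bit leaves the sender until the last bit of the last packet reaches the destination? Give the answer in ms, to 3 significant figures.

Per-hop transmission t_tx = L/R = 32000/42000000 = 0.761905 ms.
Per-hop propagation t_prop = 1000000/300000000 = 3.33333 ms.
Pipeline fill: first packet needs 3·t_tx to clear all hops; remaining 188 packets each add one t_tx.
Total = (3+189-1)·t_tx + 3·t_prop = 191·0.761905 + 3·3.33333 = 156 ms.

156 ms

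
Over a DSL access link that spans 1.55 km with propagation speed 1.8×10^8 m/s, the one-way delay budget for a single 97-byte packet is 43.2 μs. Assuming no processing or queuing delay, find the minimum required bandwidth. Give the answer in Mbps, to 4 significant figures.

L = 776 bits.
Propagation delay = 1550 / 180000000 = 8.61111 μs.
Transmission budget = 43.2 − 8.61111 = 34.5889 μs.
R ≥ L / t_tx = 776 bits / 3.45889e-05 s = 22.43 Mbps.

22.43 Mbps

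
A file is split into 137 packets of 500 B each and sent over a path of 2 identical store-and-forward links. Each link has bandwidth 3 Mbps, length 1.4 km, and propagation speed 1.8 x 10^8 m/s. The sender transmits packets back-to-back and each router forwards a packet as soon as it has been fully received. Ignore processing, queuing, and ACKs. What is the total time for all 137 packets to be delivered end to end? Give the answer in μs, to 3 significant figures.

184000 μs

Per-hop transmission t_tx = L/R = 4000/3000000 = 1333.33 μs.
Per-hop propagation t_prop = 1400/180000000 = 7.77778 μs.
Pipeline fill: first packet needs 2·t_tx to clear all hops; remaining 136 packets each add one t_tx.
Total = (2+137-1)·t_tx + 2·t_prop = 138·1333.33 + 2·7.77778 = 184000 μs.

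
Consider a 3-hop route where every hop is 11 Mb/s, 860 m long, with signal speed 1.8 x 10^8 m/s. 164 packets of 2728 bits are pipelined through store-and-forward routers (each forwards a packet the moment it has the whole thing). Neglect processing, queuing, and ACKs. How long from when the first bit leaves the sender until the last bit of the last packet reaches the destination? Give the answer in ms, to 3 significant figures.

41.2 ms

Per-hop transmission t_tx = L/R = 2728/11000000 = 0.248 ms.
Per-hop propagation t_prop = 860/180000000 = 0.00477778 ms.
Pipeline fill: first packet needs 3·t_tx to clear all hops; remaining 163 packets each add one t_tx.
Total = (3+164-1)·t_tx + 3·t_prop = 166·0.248 + 3·0.00477778 = 41.2 ms.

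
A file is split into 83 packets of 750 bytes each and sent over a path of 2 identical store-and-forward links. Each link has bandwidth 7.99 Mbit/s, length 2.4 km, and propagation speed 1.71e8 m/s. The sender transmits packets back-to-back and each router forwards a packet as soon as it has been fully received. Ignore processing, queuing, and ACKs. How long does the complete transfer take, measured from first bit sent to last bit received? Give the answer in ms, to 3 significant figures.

63.1 ms

Per-hop transmission t_tx = L/R = 6000/7990000 = 0.750939 ms.
Per-hop propagation t_prop = 2400/171000000 = 0.0140351 ms.
Pipeline fill: first packet needs 2·t_tx to clear all hops; remaining 82 packets each add one t_tx.
Total = (2+83-1)·t_tx + 2·t_prop = 84·0.750939 + 2·0.0140351 = 63.1 ms.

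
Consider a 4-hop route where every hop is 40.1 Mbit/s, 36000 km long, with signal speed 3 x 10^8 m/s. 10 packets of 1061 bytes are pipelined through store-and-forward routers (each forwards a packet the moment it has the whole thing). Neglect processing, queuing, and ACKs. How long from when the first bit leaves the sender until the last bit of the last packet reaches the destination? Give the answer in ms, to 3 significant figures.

483 ms

Per-hop transmission t_tx = L/R = 8488/40100000 = 0.211671 ms.
Per-hop propagation t_prop = 36000000/300000000 = 120 ms.
Pipeline fill: first packet needs 4·t_tx to clear all hops; remaining 9 packets each add one t_tx.
Total = (4+10-1)·t_tx + 4·t_prop = 13·0.211671 + 4·120 = 483 ms.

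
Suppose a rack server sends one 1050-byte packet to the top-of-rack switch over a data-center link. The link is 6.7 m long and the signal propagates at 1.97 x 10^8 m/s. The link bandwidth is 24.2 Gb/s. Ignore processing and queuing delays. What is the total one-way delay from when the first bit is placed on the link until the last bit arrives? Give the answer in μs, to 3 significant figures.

L = 1050 × 8 = 8400 bits.
Transmission delay = L/R = 8400 / 24200000000 = 0.347107 μs.
Propagation delay = d/s = 6.7 m / 197000000 m/s = 0.0340102 μs.
Total = 0.381 μs.

0.381 μs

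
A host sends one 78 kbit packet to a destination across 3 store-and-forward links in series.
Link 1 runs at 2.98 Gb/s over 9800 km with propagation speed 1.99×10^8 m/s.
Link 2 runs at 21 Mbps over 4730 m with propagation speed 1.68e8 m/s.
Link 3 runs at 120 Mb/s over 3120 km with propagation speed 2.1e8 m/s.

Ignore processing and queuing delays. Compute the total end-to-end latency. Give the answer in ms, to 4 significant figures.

L = 78000 bits.
Transmission delays (L/R per hop): 0.0261745, 3.71429, 0.65 ms; sum = 4.39046 ms.
Propagation delays (d/s per hop): 49.2462, 0.0281548, 14.8571 ms; sum = 64.1315 ms.
End-to-end = 68.52 ms.

68.52 ms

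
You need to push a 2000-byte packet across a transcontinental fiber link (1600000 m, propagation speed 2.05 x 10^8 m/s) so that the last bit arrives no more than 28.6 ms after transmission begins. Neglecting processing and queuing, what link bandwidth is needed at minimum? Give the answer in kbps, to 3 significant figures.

L = 16000 bits.
Propagation delay = 1600000 / 2.05e+08 = 7.80488 ms.
Transmission budget = 28.6 − 7.80488 = 20.7951 ms.
R ≥ L / t_tx = 16000 bits / 0.0207951 s = 769 kbps.

769 kbps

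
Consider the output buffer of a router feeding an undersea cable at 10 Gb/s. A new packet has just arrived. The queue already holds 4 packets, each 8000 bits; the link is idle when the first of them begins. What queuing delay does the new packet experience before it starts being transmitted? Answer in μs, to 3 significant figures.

3.20 μs

Each queued packet: L/R = 8000/10000000000 = 0.8 μs.
4 queued → 3.2 μs.
Queuing delay = 3.20 μs.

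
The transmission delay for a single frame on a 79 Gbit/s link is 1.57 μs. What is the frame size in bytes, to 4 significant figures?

L = R × t_tx = 79000000000 b/s × 1.57e-06 s = 124030 bits.
In bytes: 124030 / 8 = 15500 bytes.

15500 bytes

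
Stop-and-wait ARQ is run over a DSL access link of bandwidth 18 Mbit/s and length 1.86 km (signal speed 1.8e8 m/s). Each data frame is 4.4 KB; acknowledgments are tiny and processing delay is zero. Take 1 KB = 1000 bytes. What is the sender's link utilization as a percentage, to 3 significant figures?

99.0 %

t_tx = L/R = 35200/18000000 = 0.00195556 s.
t_prop = 1860/180000000 = 1.03333e-05 s; RTT = 2.06667e-05 s.
Cycle = t_tx + RTT = 0.00197622 s.
Utilization = t_tx / cycle = 0.00195556/0.00197622 = 99.0 %.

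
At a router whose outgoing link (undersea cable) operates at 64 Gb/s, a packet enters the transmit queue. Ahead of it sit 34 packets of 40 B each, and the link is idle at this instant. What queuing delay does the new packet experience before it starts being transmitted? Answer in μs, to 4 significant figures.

Each queued packet: L/R = 320/64000000000 = 0.005 μs.
34 queued → 0.17 μs.
Queuing delay = 0.1700 μs.

0.1700 μs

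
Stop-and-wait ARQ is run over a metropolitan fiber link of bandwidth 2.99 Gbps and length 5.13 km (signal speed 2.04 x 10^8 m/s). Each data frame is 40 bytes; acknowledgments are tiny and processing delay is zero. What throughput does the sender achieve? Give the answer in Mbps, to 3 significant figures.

6.35 Mbps

t_tx = L/R = 320/2990000000 = 1.07023e-07 s.
t_prop = 5130/204000000 = 2.51471e-05 s; RTT = 5.02941e-05 s.
Cycle = t_tx + RTT = 5.04011e-05 s.
Throughput = L / cycle = 320 / 5.04011e-05 = 6.35 Mbps.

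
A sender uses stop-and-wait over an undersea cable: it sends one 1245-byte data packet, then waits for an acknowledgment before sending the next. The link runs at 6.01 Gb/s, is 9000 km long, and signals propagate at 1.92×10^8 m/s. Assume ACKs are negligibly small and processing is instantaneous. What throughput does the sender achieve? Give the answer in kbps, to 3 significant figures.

t_tx = L/R = 9960/6010000000 = 1.65724e-06 s.
t_prop = 9000000/192000000 = 0.046875 s; RTT = 0.09375 s.
Cycle = t_tx + RTT = 0.0937517 s.
Throughput = L / cycle = 9960 / 0.0937517 = 106 kbps.

106 kbps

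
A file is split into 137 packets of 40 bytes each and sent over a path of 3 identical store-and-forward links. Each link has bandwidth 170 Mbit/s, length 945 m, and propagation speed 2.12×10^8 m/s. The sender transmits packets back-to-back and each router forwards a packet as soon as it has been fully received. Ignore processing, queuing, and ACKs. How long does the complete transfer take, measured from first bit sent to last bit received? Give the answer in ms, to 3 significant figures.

Per-hop transmission t_tx = L/R = 320/170000000 = 0.00188235 ms.
Per-hop propagation t_prop = 945/212000000 = 0.00445755 ms.
Pipeline fill: first packet needs 3·t_tx to clear all hops; remaining 136 packets each add one t_tx.
Total = (3+137-1)·t_tx + 3·t_prop = 139·0.00188235 + 3·0.00445755 = 0.275 ms.

0.275 ms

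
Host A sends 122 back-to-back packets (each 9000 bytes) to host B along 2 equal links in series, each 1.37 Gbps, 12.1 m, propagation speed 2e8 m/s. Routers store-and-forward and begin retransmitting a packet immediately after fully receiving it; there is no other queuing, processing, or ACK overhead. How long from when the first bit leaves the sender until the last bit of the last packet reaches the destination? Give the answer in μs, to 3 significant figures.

6460 μs

Per-hop transmission t_tx = L/R = 72000/1370000000 = 52.5547 μs.
Per-hop propagation t_prop = 12.1/200000000 = 0.0605 μs.
Pipeline fill: first packet needs 2·t_tx to clear all hops; remaining 121 packets each add one t_tx.
Total = (2+122-1)·t_tx + 2·t_prop = 123·52.5547 + 2·0.0605 = 6460 μs.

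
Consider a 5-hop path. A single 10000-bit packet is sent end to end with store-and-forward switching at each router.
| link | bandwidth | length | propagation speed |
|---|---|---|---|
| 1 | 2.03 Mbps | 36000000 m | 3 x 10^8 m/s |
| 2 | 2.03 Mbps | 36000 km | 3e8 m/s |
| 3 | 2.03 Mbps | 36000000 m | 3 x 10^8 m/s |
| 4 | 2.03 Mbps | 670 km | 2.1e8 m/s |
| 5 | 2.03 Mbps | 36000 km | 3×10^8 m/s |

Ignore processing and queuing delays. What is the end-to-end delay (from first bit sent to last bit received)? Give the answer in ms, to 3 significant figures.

508 ms

Transmission delay per hop = L/R = 10000/2.03e+06 = 4.92611 ms; 5 hops → 24.6305 ms.
Propagation delays (d/s per hop): 120, 120, 120, 3.19048, 120 ms; sum = 483.19 ms.
End-to-end = 508 ms.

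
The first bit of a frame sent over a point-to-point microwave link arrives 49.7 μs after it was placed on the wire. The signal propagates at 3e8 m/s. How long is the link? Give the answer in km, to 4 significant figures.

d = s × t_prop = 300000000 × 4.97e-05 = 14.91 km.

14.91 km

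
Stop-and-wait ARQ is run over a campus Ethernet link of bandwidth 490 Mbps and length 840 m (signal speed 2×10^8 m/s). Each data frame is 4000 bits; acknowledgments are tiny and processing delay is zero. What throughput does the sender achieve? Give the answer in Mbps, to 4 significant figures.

t_tx = L/R = 4000/490000000 = 8.16327e-06 s.
t_prop = 840/200000000 = 4.2e-06 s; RTT = 8.4e-06 s.
Cycle = t_tx + RTT = 1.65633e-05 s.
Throughput = L / cycle = 4000 / 1.65633e-05 = 241.5 Mbps.

241.5 Mbps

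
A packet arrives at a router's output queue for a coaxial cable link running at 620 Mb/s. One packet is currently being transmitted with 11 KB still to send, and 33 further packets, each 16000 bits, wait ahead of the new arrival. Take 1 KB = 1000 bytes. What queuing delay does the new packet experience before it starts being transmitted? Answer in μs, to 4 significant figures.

993.5 μs

Each queued packet: L/R = 16000/620000000 = 25.8065 μs.
33 queued → 851.613 μs.
Plus remaining 88000 bits of current packet: 141.935 μs.
Queuing delay = 993.5 μs.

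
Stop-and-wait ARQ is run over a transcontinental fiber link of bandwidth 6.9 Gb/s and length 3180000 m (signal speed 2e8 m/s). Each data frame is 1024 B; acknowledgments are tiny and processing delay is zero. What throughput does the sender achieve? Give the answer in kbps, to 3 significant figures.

258 kbps

t_tx = L/R = 8192/6900000000 = 1.18725e-06 s.
t_prop = 3180000/200000000 = 0.0159 s; RTT = 0.0318 s.
Cycle = t_tx + RTT = 0.0318012 s.
Throughput = L / cycle = 8192 / 0.0318012 = 258 kbps.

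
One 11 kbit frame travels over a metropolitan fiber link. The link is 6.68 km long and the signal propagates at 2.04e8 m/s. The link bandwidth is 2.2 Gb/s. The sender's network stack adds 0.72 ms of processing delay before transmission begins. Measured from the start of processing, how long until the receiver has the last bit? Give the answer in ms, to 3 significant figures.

0.758 ms

L = 11000 bits.
Transmission delay = L/R = 11000 / 2200000000 = 0.005 ms.
Propagation delay = d/s = 6680 m / 204000000 m/s = 0.0327451 ms.
Plus processing delay 0.72 ms = 0.72 ms.
Total = 0.758 ms.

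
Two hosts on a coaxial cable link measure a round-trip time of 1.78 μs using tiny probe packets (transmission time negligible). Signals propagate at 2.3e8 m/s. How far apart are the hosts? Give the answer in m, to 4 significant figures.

One-way propagation = RTT/2 = 0.89 μs.
d = s × t = 2.3e+08 × 8.9e-07 = 204.7 m.

204.7 m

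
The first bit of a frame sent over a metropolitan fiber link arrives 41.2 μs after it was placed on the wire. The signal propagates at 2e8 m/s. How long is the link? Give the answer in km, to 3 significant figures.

d = s × t_prop = 200000000 × 4.12e-05 = 8.24 km.

8.24 km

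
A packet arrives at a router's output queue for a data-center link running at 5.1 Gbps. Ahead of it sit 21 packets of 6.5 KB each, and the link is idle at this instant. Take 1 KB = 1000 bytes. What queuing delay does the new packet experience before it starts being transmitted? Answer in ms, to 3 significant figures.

0.214 ms

Each queued packet: L/R = 52000/5100000000 = 0.0101961 ms.
21 queued → 0.214118 ms.
Queuing delay = 0.214 ms.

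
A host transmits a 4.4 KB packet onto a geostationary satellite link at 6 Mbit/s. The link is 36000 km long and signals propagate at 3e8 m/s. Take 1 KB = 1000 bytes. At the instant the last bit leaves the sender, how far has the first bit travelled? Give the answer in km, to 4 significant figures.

1760 km

t_tx = L/R = 35200/6000000 = 0.00586667 s.
Distance = s × t_tx = 300000000 × 0.00586667 = 1760 km.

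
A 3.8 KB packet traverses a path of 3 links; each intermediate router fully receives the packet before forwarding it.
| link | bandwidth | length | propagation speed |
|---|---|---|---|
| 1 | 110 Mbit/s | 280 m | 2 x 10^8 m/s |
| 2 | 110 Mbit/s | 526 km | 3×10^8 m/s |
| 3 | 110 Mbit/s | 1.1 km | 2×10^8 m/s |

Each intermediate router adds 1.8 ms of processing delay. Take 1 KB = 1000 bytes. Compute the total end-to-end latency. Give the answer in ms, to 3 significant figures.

L = 30400 bits.
Transmission delay per hop = L/R = 30400/110000000 = 0.276364 ms; 3 hops → 0.829091 ms.
Propagation delays (d/s per hop): 0.0014, 1.75333, 0.0055 ms; sum = 1.76023 ms.
Processing at 2 router(s): 2 × 1.8 ms = 3.6 ms.
End-to-end = 6.19 ms.

6.19 ms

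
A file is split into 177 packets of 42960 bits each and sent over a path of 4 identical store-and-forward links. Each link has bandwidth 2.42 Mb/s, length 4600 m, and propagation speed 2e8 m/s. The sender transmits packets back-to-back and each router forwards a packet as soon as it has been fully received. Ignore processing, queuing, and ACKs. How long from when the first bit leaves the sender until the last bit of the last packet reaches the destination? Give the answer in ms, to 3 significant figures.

3200 ms

Per-hop transmission t_tx = L/R = 42960/2420000 = 17.7521 ms.
Per-hop propagation t_prop = 4600/200000000 = 0.023 ms.
Pipeline fill: first packet needs 4·t_tx to clear all hops; remaining 176 packets each add one t_tx.
Total = (4+177-1)·t_tx + 4·t_prop = 180·17.7521 + 4·0.023 = 3200 ms.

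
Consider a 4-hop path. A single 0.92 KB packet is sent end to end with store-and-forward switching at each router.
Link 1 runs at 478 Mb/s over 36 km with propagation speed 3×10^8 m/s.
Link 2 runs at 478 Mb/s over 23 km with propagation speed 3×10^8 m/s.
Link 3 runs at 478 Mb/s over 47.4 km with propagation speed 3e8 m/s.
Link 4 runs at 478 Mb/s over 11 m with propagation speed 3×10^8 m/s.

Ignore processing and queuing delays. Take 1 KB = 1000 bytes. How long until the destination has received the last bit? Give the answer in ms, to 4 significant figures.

L = 7360 bits.
Transmission delay per hop = L/R = 7360/478000000 = 0.0153975 ms; 4 hops → 0.06159 ms.
Propagation delays (d/s per hop): 0.12, 0.0766667, 0.158, 3.66667e-05 ms; sum = 0.354703 ms.
End-to-end = 0.4163 ms.

0.4163 ms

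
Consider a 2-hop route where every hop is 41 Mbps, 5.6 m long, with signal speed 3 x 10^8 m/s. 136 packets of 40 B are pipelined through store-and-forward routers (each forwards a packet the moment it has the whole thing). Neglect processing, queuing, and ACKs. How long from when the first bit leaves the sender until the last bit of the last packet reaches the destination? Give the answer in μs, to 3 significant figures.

Per-hop transmission t_tx = L/R = 320/41000000 = 7.80488 μs.
Per-hop propagation t_prop = 5.6/300000000 = 0.0186667 μs.
Pipeline fill: first packet needs 2·t_tx to clear all hops; remaining 135 packets each add one t_tx.
Total = (2+136-1)·t_tx + 2·t_prop = 137·7.80488 + 2·0.0186667 = 1070 μs.

1070 μs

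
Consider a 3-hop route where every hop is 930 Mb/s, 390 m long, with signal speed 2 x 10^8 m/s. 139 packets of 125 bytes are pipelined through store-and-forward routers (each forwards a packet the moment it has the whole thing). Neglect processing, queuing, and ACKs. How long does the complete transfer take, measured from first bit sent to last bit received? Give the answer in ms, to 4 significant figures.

0.1575 ms

Per-hop transmission t_tx = L/R = 1000/930000000 = 0.00107527 ms.
Per-hop propagation t_prop = 390/200000000 = 0.00195 ms.
Pipeline fill: first packet needs 3·t_tx to clear all hops; remaining 138 packets each add one t_tx.
Total = (3+139-1)·t_tx + 3·t_prop = 141·0.00107527 + 3·0.00195 = 0.1575 ms.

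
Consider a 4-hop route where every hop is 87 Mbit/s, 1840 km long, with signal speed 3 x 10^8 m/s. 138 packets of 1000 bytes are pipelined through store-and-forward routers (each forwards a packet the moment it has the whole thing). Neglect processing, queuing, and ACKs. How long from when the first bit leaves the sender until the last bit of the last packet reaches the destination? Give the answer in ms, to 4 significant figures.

Per-hop transmission t_tx = L/R = 8000/87000000 = 0.091954 ms.
Per-hop propagation t_prop = 1840000/300000000 = 6.13333 ms.
Pipeline fill: first packet needs 4·t_tx to clear all hops; remaining 137 packets each add one t_tx.
Total = (4+138-1)·t_tx + 4·t_prop = 141·0.091954 + 4·6.13333 = 37.50 ms.

37.50 ms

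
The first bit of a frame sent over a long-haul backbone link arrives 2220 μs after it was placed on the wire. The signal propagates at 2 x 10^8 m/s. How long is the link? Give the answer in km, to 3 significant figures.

444 km

d = s × t_prop = 200000000 × 0.00222 = 444 km.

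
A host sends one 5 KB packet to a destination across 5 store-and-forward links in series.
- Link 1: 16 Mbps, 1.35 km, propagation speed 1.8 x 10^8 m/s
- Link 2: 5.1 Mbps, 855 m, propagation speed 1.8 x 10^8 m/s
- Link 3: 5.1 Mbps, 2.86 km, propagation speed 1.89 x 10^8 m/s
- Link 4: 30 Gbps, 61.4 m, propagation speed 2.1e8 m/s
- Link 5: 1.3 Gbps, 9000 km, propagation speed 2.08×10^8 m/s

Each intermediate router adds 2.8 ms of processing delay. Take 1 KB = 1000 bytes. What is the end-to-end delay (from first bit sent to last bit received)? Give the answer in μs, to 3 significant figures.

L = 40000 bits.
Transmission delays (L/R per hop): 2500, 7843.14, 7843.14, 1.33333, 30.7692 μs; sum = 18218.4 μs.
Propagation delays (d/s per hop): 7.5, 4.75, 15.1323, 0.292381, 43269.2 μs; sum = 43296.9 μs.
Processing at 4 router(s): 4 × 2.8 ms = 11200 μs.
End-to-end = 72700 μs.

72700 μs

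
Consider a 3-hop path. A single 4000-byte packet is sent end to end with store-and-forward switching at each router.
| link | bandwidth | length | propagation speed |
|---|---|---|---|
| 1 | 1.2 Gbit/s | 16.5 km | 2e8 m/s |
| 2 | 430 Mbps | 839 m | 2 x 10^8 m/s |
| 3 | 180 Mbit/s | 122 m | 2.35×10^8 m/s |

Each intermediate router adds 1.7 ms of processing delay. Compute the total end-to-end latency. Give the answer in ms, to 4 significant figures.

3.766 ms

L = 4000 × 8 = 32000 bits.
Transmission delays (L/R per hop): 0.0266667, 0.0744186, 0.177778 ms; sum = 0.278863 ms.
Propagation delays (d/s per hop): 0.0825, 0.004195, 0.000519149 ms; sum = 0.0872141 ms.
Processing at 2 router(s): 2 × 1.7 ms = 3.4 ms.
End-to-end = 3.766 ms.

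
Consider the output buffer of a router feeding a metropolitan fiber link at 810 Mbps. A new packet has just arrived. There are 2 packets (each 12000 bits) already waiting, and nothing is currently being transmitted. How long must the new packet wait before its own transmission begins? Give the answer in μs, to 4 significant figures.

29.63 μs

Each queued packet: L/R = 12000/810000000 = 14.8148 μs.
2 queued → 29.6296 μs.
Queuing delay = 29.63 μs.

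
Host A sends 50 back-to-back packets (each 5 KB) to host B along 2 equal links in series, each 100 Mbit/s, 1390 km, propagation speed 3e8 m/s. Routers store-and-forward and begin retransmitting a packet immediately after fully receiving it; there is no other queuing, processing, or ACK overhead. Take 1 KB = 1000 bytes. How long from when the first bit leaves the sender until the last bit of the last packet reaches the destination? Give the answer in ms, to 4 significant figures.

29.67 ms

Per-hop transmission t_tx = L/R = 40000/100000000 = 0.4 ms.
Per-hop propagation t_prop = 1390000/300000000 = 4.63333 ms.
Pipeline fill: first packet needs 2·t_tx to clear all hops; remaining 49 packets each add one t_tx.
Total = (2+50-1)·t_tx + 2·t_prop = 51·0.4 + 2·4.63333 = 29.67 ms.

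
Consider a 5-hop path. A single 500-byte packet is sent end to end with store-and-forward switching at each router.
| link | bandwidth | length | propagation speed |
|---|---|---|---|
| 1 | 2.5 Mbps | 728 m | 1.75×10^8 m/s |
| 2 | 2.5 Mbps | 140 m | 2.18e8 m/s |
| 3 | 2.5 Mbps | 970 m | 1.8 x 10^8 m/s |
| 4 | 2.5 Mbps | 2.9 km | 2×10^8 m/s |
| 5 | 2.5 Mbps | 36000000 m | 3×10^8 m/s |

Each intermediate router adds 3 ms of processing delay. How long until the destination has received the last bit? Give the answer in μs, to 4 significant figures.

140000 μs

L = 500 × 8 = 4000 bits.
Transmission delay per hop = L/R = 4000/2500000 = 1600 μs; 5 hops → 8000 μs.
Propagation delays (d/s per hop): 4.16, 0.642202, 5.38889, 14.5, 120000 μs; sum = 120025 μs.
Processing at 4 router(s): 4 × 3 ms = 12000 μs.
End-to-end = 140000 μs.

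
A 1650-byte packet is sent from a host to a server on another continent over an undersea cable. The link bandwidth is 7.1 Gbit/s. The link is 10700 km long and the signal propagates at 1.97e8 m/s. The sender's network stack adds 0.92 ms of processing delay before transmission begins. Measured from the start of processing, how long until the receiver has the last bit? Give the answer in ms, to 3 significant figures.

L = 1650 × 8 = 13200 bits.
Transmission delay = L/R = 13200 / 7100000000 = 0.00185915 ms.
Propagation delay = d/s = 10700000 m / 197000000 m/s = 54.3147 ms.
Plus processing delay 0.92 ms = 0.92 ms.
Total = 55.2 ms.

55.2 ms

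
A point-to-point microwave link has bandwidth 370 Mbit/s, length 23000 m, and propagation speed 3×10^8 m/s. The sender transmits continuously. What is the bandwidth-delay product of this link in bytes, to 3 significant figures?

Propagation delay = 23000 / 300000000 = 7.66667e-05 s.
BDP = R × t_prop = 370000000 × 7.66667e-05 = 28366.7 bits.
In bytes: 28366.7/8 = 3550 bytes.

3550 bytes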